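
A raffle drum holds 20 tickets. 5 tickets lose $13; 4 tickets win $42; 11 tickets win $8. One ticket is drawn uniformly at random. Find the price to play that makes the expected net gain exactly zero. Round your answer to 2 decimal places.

$9.55

E[payout] = (5/20)·(-13) + (4/20)·42 + (11/20)·8 = 191/20
Fair fee = E[payout] = 191/20 ≈ $9.55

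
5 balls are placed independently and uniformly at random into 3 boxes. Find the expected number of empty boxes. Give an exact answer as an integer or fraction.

Let Xⱼ=1 if box j is empty. P(Xⱼ=1) = ((3-1)/3)^5 = 32/243.
By linearity, E[#empty] = 3·32/243 = 32/81.

32/81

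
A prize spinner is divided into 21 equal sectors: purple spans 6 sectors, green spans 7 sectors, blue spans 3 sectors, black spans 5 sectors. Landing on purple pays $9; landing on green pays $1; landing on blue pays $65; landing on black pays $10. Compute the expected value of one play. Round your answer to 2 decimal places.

E[payout] = (6/21)·9 + (7/21)·1 + (3/21)·65 + (5/21)·10 = 102/7
≈ $14.57

$14.57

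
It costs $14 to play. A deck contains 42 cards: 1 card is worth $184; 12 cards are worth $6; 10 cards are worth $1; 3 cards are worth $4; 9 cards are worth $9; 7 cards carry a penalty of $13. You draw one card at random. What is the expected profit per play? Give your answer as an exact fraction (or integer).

E[payout] = (1/42)·184 + (12/42)·6 + (10/42)·1 + (3/42)·4 + (9/42)·9 + (7/42)·(-13) = 134/21
Expected profit = 134/21 − 14 = -160/21

-160/21 dollars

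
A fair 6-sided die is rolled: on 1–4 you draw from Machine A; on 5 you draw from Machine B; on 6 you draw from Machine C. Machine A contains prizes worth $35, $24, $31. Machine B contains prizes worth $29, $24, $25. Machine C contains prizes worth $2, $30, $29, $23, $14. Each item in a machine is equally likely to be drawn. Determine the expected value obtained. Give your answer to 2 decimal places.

$27.60

E[X | Machine A] = (35 + 24 + 31)/3 = 30
E[X | Machine B] = (29 + 24 + 25)/3 = 26
E[X | Machine C] = (2 + 30 + 29 + 23 + 14)/5 = 98/5
E[X] = (2/3)·30 + (1/6)·26 + (1/6)·98/5 = 138/5 ≈ 27.60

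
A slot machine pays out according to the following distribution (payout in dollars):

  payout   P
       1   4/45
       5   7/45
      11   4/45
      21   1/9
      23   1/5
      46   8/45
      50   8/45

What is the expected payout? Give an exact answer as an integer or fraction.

1163/45 dollars

E[X] = (4/45)·1 + (7/45)·5 + (4/45)·11 + (1/9)·21 + (1/5)·23 + (8/45)·46 + (8/45)·50
     = 1163/45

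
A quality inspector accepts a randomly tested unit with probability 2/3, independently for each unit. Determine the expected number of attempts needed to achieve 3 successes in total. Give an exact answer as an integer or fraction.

By linearity (sum of 3 independent geometric waits), E[trials] = 3/p = 3/(2/3) = 9/2.

9/2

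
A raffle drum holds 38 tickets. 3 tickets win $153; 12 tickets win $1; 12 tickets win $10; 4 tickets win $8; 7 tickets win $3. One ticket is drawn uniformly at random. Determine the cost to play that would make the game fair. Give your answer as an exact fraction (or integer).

322/19 dollars

E[payout] = (3/38)·153 + (12/38)·1 + (12/38)·10 + (4/38)·8 + (7/38)·3 = 322/19
Fair fee = E[payout] = 322/19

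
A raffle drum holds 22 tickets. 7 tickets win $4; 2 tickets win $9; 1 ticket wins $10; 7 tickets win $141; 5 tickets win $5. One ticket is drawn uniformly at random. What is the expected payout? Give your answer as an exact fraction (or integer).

534/11 dollars

E[payout] = (7/22)·4 + (2/22)·9 + (1/22)·10 + (7/22)·141 + (5/22)·5 = 534/11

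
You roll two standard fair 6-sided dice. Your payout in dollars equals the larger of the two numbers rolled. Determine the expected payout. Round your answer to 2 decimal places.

$4.47

Distribution of the larger of the two numbers rolled: 1 w.p. 1/36, 2 w.p. 1/12, 3 w.p. 5/36, 4 w.p. 7/36, 5 w.p. 1/4, 6 w.p. 11/36
E[payout] = (1/36)·1 + (1/12)·2 + (5/36)·3 + (7/36)·4 + (1/4)·5 + (11/36)·6 = 161/36
≈ $4.47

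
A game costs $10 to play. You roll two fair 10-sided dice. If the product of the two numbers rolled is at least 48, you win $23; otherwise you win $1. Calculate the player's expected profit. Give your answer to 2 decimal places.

-$3.72

E[payout] = (19/25)·1 + (6/25)·23 = 157/25
Expected profit = 157/25 − 10 = -93/25 ≈ -$3.72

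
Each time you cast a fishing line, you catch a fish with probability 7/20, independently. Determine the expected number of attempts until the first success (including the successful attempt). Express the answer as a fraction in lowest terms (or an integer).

For a geometric distribution, E[trials] = 1/p = 1/(7/20) = 20/7.

20/7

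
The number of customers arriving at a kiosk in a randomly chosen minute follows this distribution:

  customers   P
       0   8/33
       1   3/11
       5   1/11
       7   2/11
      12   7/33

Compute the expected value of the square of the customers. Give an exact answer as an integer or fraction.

42

E[X²] = (8/33)·0 + (3/11)·1 + (1/11)·25 + (2/11)·49 + (7/33)·144
     = 42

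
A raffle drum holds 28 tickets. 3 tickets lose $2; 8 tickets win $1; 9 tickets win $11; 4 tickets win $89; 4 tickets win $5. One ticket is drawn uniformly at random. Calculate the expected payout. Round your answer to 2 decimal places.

$17.04

E[payout] = (3/28)·(-2) + (8/28)·1 + (9/28)·11 + (4/28)·89 + (4/28)·5 = 477/28
≈ $17.04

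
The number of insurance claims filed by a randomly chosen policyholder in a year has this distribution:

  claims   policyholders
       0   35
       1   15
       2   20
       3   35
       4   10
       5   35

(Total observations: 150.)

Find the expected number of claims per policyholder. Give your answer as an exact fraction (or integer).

5/2

Total = 150, so P(claims=0) = 35/150, etc.
E[X] = (7/30)·0 + (1/10)·1 + (2/15)·2 + (7/30)·3 + (1/15)·4 + (7/30)·5
     = 5/2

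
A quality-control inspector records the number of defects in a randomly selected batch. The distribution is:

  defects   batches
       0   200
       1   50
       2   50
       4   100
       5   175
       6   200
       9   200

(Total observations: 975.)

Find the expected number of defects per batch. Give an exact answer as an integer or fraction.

Total = 975, so P(defects=0) = 200/975, etc.
E[X] = (8/39)·0 + (2/39)·1 + (2/39)·2 + (4/39)·4 + (7/39)·5 + (8/39)·6 + (8/39)·9
     = 59/13

59/13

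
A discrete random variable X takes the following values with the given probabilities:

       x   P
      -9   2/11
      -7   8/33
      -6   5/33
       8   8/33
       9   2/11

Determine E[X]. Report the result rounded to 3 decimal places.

E[X] = (2/11)·(-9) + (8/33)·(-7) + (5/33)·(-6) + (8/33)·8 + (2/11)·9
     = -2/3 ≈ -0.667

-0.667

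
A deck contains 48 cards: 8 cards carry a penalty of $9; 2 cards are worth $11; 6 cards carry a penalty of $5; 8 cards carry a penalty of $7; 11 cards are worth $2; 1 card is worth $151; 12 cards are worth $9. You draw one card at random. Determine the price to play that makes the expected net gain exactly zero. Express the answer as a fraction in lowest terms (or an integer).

E[payout] = (8/48)·(-9) + (2/48)·11 + (6/48)·(-5) + (8/48)·(-7) + (11/48)·2 + (1/48)·151 + (12/48)·9 = 145/48
Fair fee = E[payout] = 145/48

145/48 dollars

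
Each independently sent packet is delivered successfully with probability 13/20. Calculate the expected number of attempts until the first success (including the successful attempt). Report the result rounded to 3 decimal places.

1.538

For a geometric distribution, E[trials] = 1/p = 1/(13/20) = 20/13.
≈ 1.538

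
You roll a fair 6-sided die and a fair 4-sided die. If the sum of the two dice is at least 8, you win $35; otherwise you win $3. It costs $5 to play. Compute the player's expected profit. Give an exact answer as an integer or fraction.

E[payout] = (3/4)·3 + (1/4)·35 = 11
Expected profit = 11 − 5 = 6

$6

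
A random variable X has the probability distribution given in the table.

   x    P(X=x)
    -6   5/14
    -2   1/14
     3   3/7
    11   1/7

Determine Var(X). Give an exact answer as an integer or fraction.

1664/49

E[X] = (5/14)·(-6) + (1/14)·(-2) + (3/7)·3 + (1/7)·11 = 4/7
E[X²] = (5/14)·36 + (1/14)·4 + (3/7)·9 + (1/7)·121 = 240/7
Var(X) = 240/7 − (4/7)² = 1664/49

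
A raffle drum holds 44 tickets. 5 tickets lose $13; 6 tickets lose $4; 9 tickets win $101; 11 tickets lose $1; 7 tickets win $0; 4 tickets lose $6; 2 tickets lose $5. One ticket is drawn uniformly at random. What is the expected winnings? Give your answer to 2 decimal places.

$17.61

E[payout] = (5/44)·(-13) + (6/44)·(-4) + (9/44)·101 + (11/44)·(-1) + (7/44)·0 + (4/44)·(-6) + (2/44)·(-5) = 775/44
≈ $17.61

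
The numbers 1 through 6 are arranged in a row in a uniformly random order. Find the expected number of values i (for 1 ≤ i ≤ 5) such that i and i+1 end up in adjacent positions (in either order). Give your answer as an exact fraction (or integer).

5/3

For each i ∈ {1,…,5}, let Xᵢ = 1 if i and i+1 are adjacent. P(Xᵢ=1) = 2·(6−1)!/6! = 2/6.
By linearity, E[ΣXᵢ] = (5)·(2/6) = 5/3.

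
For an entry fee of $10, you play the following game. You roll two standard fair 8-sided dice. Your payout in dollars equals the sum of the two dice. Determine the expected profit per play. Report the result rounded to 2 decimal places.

-$1.00

Distribution of the sum of the two dice: 2 w.p. 1/64, 3 w.p. 1/32, 4 w.p. 3/64, 5 w.p. 1/16, 6 w.p. 5/64, 7 w.p. 3/32, …
E[payout] = (1/64)·2 + (1/32)·3 + (3/64)·4 + (1/16)·5 + (5/64)·6 + (3/32)·7 + (7/64)·8 + (1/8)·9 + (7/64)·10 + (3/32)·11 + (5/64)·12 + (1/16)·13 + (3/64)·14 + (1/32)·15 + (1/64)·16 = 9
Expected profit = 9 − 10 = -1 ≈ -$1.00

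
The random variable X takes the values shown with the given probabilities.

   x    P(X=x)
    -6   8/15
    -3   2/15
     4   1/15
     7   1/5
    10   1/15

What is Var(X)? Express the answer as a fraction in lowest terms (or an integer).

8174/225

E[X] = (8/15)·(-6) + (2/15)·(-3) + (1/15)·4 + (1/5)·7 + (1/15)·10 = -19/15
E[X²] = (8/15)·36 + (2/15)·9 + (1/15)·16 + (1/5)·49 + (1/15)·100 = 569/15
Var(X) = 569/15 − (-19/15)² = 8174/225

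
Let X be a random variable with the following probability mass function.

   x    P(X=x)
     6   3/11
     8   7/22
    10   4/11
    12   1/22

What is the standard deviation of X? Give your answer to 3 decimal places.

1.772

E[X] = 92/11, E[X²] = 804/11
Var(X) = E[X²] − (E[X])² = 804/11 − 8464/121 = 380/121
SD(X) = √(380/121) ≈ 1.772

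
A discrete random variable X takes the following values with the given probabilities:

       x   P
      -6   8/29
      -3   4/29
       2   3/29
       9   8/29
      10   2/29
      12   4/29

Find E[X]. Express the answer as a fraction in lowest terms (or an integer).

E[X] = (8/29)·(-6) + (4/29)·(-3) + (3/29)·2 + (8/29)·9 + (2/29)·10 + (4/29)·12
     = 86/29

86/29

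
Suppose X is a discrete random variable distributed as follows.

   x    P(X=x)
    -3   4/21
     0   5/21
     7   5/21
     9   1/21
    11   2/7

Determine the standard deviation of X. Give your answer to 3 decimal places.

E[X] = 14/3, E[X²] = 1088/21
Var(X) = E[X²] − (E[X])² = 1088/21 − 196/9 = 1892/63
SD(X) = √(1892/63) ≈ 5.480

5.480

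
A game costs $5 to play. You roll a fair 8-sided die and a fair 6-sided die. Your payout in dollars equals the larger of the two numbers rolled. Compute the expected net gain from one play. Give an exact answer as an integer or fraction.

11/48 dollars

Distribution of the larger of the two numbers rolled: 1 w.p. 1/48, 2 w.p. 1/16, 3 w.p. 5/48, 4 w.p. 7/48, 5 w.p. 3/16, 6 w.p. 11/48, …
E[payout] = (1/48)·1 + (1/16)·2 + (5/48)·3 + (7/48)·4 + (3/16)·5 + (11/48)·6 + (1/8)·7 + (1/8)·8 = 251/48
Expected profit = 251/48 − 5 = 11/48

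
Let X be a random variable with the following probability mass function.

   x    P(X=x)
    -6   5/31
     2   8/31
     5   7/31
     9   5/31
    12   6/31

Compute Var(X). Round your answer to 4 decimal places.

E[X] = (5/31)·(-6) + (8/31)·2 + (7/31)·5 + (5/31)·9 + (6/31)·12 = 138/31
E[X²] = (5/31)·36 + (8/31)·4 + (7/31)·25 + (5/31)·81 + (6/31)·144 = 1656/31
Var(X) = 1656/31 − (138/31)² = 32292/961 ≈ 33.6025

33.6025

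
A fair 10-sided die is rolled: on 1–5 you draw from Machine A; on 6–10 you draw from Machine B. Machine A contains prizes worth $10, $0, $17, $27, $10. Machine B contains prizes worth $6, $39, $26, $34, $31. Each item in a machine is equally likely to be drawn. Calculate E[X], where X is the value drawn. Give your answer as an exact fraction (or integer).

E[X | Machine A] = (10 + 0 + 17 + 27 + 10)/5 = 64/5
E[X | Machine B] = (6 + 39 + 26 + 34 + 31)/5 = 136/5
E[X] = (1/2)·64/5 + (1/2)·136/5 = 20

$20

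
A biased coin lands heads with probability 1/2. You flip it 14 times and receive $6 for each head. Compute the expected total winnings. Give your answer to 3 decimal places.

$42.000

E[#heads] = 14·1/2 = 7 (linearity over flips).
E[winnings] = 6·7 = 42.
≈ 42.000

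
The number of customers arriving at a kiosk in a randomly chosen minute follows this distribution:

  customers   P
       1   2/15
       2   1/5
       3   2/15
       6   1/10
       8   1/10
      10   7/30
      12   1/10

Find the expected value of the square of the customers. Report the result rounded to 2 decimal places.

E[X²] = (2/15)·1 + (1/5)·4 + (2/15)·9 + (1/10)·36 + (1/10)·64 + (7/30)·100 + (1/10)·144
     = 748/15 ≈ 49.87

49.87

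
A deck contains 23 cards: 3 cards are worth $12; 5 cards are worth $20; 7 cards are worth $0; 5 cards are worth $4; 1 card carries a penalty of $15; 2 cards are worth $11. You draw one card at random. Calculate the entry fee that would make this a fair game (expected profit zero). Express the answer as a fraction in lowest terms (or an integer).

E[payout] = (3/23)·12 + (5/23)·20 + (7/23)·0 + (5/23)·4 + (1/23)·(-15) + (2/23)·11 = 163/23
Fair fee = E[payout] = 163/23

163/23 dollars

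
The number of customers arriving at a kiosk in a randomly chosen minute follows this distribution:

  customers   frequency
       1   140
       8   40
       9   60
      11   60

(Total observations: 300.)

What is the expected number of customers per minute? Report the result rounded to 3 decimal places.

Total = 300, so P(customers=1) = 140/300, etc.
E[X] = (7/15)·1 + (2/15)·8 + (1/5)·9 + (1/5)·11
     = 83/15 ≈ 5.533

5.533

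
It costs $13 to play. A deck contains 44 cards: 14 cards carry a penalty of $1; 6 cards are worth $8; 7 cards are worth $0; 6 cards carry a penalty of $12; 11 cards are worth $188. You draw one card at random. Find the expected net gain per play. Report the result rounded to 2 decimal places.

$33.14

E[payout] = (14/44)·(-1) + (6/44)·8 + (7/44)·0 + (6/44)·(-12) + (11/44)·188 = 1015/22
Expected profit = 1015/22 − 13 = 729/22 ≈ $33.14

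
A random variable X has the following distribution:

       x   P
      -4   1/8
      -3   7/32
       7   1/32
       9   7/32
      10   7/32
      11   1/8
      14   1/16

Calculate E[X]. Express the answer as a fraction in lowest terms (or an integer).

175/32

E[X] = (1/8)·(-4) + (7/32)·(-3) + (1/32)·7 + (7/32)·9 + (7/32)·10 + (1/8)·11 + (1/16)·14
     = 175/32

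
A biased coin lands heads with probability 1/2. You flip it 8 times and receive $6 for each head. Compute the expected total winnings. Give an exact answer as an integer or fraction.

E[#heads] = 8·1/2 = 4 (linearity over flips).
E[winnings] = 6·4 = 24.

$24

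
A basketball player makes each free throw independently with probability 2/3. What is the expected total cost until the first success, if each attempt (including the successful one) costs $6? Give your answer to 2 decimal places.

$9.00

E[#attempts] = 1/p = 3/2; E[cost] = 6·3/2 = 9.
≈ 9.00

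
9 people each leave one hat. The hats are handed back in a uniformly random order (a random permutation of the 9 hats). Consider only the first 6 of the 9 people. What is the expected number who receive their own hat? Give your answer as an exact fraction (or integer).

2/3

Let Xᵢ = 1 if person i gets their own hat. For each i, P(Xᵢ=1) = 1/9.
By linearity of expectation, E[X₁+…+X_6] = 6·(1/9) = 2/3.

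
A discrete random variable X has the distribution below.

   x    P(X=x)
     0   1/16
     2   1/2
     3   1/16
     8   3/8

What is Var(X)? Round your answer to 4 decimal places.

E[X] = (1/16)·0 + (1/2)·2 + (1/16)·3 + (3/8)·8 = 67/16
E[X²] = (1/16)·0 + (1/2)·4 + (1/16)·9 + (3/8)·64 = 425/16
Var(X) = 425/16 − (67/16)² = 2311/256 ≈ 9.0273

9.0273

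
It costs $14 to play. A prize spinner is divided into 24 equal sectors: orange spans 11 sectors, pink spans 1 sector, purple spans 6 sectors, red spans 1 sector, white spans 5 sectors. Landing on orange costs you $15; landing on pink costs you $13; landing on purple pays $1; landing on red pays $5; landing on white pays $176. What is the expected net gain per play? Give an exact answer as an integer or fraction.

E[payout] = (11/24)·(-15) + (1/24)·(-13) + (6/24)·1 + (1/24)·5 + (5/24)·176 = 713/24
Expected profit = 713/24 − 14 = 377/24

377/24 dollars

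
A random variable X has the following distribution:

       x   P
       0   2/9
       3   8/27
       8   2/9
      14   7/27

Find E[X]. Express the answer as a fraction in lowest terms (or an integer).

E[X] = (2/9)·0 + (8/27)·3 + (2/9)·8 + (7/27)·14
     = 170/27

170/27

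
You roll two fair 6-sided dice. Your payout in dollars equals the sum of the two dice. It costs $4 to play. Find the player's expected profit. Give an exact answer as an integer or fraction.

$3

Distribution of the sum of the two dice: 2 w.p. 1/36, 3 w.p. 1/18, 4 w.p. 1/12, 5 w.p. 1/9, 6 w.p. 5/36, 7 w.p. 1/6, …
E[payout] = (1/36)·2 + (1/18)·3 + (1/12)·4 + (1/9)·5 + (5/36)·6 + (1/6)·7 + (5/36)·8 + (1/9)·9 + (1/12)·10 + (1/18)·11 + (1/36)·12 = 7
Expected profit = 7 − 4 = 3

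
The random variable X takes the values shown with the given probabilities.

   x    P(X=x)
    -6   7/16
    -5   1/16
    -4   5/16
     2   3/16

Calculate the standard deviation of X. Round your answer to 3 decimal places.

E[X] = -61/16, E[X²] = 369/16
Var(X) = E[X²] − (E[X])² = 369/16 − 3721/256 = 2183/256
SD(X) = √(2183/256) ≈ 2.920

2.920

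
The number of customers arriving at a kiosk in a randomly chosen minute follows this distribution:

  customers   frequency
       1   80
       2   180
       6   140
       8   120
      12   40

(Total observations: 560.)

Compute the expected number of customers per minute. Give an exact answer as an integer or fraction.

34/7

Total = 560, so P(customers=1) = 80/560, etc.
E[X] = (1/7)·1 + (9/28)·2 + (1/4)·6 + (3/14)·8 + (1/14)·12
     = 34/7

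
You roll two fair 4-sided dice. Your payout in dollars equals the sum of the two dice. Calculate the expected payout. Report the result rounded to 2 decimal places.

$5.00

Distribution of the sum of the two dice: 2 w.p. 1/16, 3 w.p. 1/8, 4 w.p. 3/16, 5 w.p. 1/4, 6 w.p. 3/16, 7 w.p. 1/8, …
E[payout] = (1/16)·2 + (1/8)·3 + (3/16)·4 + (1/4)·5 + (3/16)·6 + (1/8)·7 + (1/16)·8 = 5
≈ $5.00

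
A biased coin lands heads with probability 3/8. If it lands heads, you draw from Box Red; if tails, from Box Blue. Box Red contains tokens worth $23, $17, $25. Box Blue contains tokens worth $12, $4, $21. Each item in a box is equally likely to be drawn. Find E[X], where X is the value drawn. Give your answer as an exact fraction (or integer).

E[X | Box Red] = (23 + 17 + 25)/3 = 65/3
E[X | Box Blue] = (12 + 4 + 21)/3 = 37/3
E[X] = (3/8)·65/3 + (5/8)·37/3 = 95/6

95/6 dollars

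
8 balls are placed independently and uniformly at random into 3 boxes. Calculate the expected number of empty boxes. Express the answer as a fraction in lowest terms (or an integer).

Let Xⱼ=1 if box j is empty. P(Xⱼ=1) = ((3-1)/3)^8 = 256/6561.
By linearity, E[#empty] = 3·256/6561 = 256/2187.

256/2187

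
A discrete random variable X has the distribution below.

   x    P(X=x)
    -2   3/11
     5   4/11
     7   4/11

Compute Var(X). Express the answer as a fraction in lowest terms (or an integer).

1624/121

E[X] = (3/11)·(-2) + (4/11)·5 + (4/11)·7 = 42/11
E[X²] = (3/11)·4 + (4/11)·25 + (4/11)·49 = 28
Var(X) = 28 − (42/11)² = 1624/121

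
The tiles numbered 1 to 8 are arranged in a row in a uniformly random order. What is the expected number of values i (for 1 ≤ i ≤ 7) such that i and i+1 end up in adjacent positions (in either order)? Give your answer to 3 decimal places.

For each i ∈ {1,…,7}, let Xᵢ = 1 if i and i+1 are adjacent. P(Xᵢ=1) = 2·(8−1)!/8! = 2/8.
By linearity, E[ΣXᵢ] = (7)·(2/8) = 7/4.
≈ 1.750

1.750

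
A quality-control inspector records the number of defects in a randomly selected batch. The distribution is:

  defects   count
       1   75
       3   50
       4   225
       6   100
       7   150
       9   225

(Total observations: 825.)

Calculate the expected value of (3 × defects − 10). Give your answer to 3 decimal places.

Total = 825, so P(defects=1) = 75/825, etc.
E[3x-10] = (1/11)·(-7) + (2/33)·(-1) + (3/11)·2 + (4/33)·8 + (2/11)·11 + (3/11)·17
     = 82/11 ≈ 7.455

7.455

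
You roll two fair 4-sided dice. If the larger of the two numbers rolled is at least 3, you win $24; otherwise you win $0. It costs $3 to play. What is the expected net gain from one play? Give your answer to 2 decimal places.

E[payout] = (1/4)·0 + (3/4)·24 = 18
Expected profit = 18 − 3 = 15 ≈ $15.00

$15.00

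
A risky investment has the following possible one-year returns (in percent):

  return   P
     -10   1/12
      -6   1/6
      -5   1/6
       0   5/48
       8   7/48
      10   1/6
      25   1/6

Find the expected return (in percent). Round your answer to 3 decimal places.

E[X] = (1/12)·(-10) + (1/6)·(-6) + (1/6)·(-5) + (5/48)·0 + (7/48)·8 + (1/6)·10 + (1/6)·25
     = 13/3 ≈ 4.333

4.333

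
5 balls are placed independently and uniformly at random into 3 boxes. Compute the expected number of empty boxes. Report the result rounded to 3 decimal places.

Let Xⱼ=1 if box j is empty. P(Xⱼ=1) = ((3-1)/3)^5 = 32/243.
By linearity, E[#empty] = 3·32/243 = 32/81.
≈ 0.395

0.395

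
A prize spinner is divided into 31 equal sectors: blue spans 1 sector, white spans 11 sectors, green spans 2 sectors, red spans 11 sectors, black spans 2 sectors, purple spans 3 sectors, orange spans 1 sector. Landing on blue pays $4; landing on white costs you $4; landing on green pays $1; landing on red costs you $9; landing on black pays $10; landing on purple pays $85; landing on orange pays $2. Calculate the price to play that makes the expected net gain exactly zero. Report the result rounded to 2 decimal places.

E[payout] = (1/31)·4 + (11/31)·(-4) + (2/31)·1 + (11/31)·(-9) + (2/31)·10 + (3/31)·85 + (1/31)·2 = 140/31
Fair fee = E[payout] = 140/31 ≈ $4.52

$4.52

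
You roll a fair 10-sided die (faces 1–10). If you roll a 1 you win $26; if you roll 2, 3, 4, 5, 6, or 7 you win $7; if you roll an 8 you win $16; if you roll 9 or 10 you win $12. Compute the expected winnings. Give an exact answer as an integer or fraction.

54/5 dollars

E[payout] = (3/5)·7 + (1/5)·12 + (1/10)·16 + (1/10)·26 = 54/5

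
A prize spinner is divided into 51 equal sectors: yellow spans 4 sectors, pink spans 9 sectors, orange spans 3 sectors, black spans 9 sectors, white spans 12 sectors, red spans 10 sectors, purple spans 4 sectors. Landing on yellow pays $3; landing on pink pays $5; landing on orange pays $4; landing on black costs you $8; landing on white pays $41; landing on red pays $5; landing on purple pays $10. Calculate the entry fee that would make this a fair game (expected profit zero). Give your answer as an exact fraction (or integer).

193/17 dollars

E[payout] = (4/51)·3 + (9/51)·5 + (3/51)·4 + (9/51)·(-8) + (12/51)·41 + (10/51)·5 + (4/51)·10 = 193/17
Fair fee = E[payout] = 193/17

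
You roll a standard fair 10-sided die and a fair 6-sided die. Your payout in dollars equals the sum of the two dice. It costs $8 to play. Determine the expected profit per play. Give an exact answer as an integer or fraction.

$1

Distribution of the sum of the two dice: 2 w.p. 1/60, 3 w.p. 1/30, 4 w.p. 1/20, 5 w.p. 1/15, 6 w.p. 1/12, 7 w.p. 1/10, …
E[payout] = (1/60)·2 + (1/30)·3 + (1/20)·4 + (1/15)·5 + (1/12)·6 + (1/10)·7 + (1/10)·8 + (1/10)·9 + (1/10)·10 + (1/10)·11 + (1/12)·12 + (1/15)·13 + (1/20)·14 + (1/30)·15 + (1/60)·16 = 9
Expected profit = 9 − 8 = 1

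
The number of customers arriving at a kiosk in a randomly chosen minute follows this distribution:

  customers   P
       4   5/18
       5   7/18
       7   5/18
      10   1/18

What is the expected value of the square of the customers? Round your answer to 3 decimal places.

33.333

E[X²] = (5/18)·16 + (7/18)·25 + (5/18)·49 + (1/18)·100
     = 100/3 ≈ 33.333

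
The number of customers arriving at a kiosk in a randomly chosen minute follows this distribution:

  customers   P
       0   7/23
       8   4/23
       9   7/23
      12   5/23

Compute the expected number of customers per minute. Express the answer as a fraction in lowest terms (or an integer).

E[X] = (7/23)·0 + (4/23)·8 + (7/23)·9 + (5/23)·12
     = 155/23

155/23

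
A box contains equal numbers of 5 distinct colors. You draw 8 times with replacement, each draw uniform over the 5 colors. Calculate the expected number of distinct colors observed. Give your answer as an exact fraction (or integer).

325089/78125

Let Xⱼ=1 if type j appears at least once. P(Xⱼ=1) = 1 − ((5−1)/5)^8 = 325089/390625.
E[#distinct] = 5·325089/390625 = 325089/78125.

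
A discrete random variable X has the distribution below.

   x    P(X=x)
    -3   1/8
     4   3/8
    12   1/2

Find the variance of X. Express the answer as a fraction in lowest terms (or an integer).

E[X] = (1/8)·(-3) + (3/8)·4 + (1/2)·12 = 57/8
E[X²] = (1/8)·9 + (3/8)·16 + (1/2)·144 = 633/8
Var(X) = 633/8 − (57/8)² = 1815/64

1815/64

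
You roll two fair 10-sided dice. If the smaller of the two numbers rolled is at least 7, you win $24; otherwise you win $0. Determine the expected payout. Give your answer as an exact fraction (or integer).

E[payout] = (21/25)·0 + (4/25)·24 = 96/25

96/25 dollars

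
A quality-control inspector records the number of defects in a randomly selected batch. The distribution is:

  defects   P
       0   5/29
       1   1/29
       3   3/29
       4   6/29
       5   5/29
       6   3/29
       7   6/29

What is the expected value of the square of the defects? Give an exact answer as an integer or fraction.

651/29

E[X²] = (5/29)·0 + (1/29)·1 + (3/29)·9 + (6/29)·16 + (5/29)·25 + (3/29)·36 + (6/29)·49
     = 651/29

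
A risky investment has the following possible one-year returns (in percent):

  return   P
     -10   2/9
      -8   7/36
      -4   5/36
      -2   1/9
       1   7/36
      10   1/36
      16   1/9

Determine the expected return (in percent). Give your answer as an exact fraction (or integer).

E[X] = (2/9)·(-10) + (7/36)·(-8) + (5/36)·(-4) + (1/9)·(-2) + (7/36)·1 + (1/36)·10 + (1/9)·16
     = -83/36

-83/36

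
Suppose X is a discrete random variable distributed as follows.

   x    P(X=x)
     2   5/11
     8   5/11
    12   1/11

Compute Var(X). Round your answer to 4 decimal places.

E[X] = (5/11)·2 + (5/11)·8 + (1/11)·12 = 62/11
E[X²] = (5/11)·4 + (5/11)·64 + (1/11)·144 = 44
Var(X) = 44 − (62/11)² = 1480/121 ≈ 12.2314

12.2314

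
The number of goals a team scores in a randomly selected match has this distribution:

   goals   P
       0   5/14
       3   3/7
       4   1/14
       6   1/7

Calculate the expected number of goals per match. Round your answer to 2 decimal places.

2.43

E[X] = (5/14)·0 + (3/7)·3 + (1/14)·4 + (1/7)·6
     = 17/7 ≈ 2.43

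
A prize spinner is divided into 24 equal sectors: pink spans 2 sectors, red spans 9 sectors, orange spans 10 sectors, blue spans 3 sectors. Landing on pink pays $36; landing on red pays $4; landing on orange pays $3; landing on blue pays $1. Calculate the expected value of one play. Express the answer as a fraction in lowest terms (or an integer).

47/8 dollars

E[payout] = (2/24)·36 + (9/24)·4 + (10/24)·3 + (3/24)·1 = 47/8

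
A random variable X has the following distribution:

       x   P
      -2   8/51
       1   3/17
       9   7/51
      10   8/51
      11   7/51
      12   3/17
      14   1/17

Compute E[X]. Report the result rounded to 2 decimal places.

7.12

E[X] = (8/51)·(-2) + (3/17)·1 + (7/51)·9 + (8/51)·10 + (7/51)·11 + (3/17)·12 + (1/17)·14
     = 121/17 ≈ 7.12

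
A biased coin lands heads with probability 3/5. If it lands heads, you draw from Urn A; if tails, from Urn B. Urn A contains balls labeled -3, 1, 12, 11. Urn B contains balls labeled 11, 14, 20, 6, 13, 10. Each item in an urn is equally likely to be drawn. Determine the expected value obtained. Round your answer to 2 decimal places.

8.08

E[X | Urn A] = (-3 + 1 + 12 + 11)/4 = 21/4
E[X | Urn B] = (11 + 14 + 20 + 6 + 13 + 10)/6 = 37/3
E[X] = (3/5)·21/4 + (2/5)·37/3 = 97/12 ≈ 8.08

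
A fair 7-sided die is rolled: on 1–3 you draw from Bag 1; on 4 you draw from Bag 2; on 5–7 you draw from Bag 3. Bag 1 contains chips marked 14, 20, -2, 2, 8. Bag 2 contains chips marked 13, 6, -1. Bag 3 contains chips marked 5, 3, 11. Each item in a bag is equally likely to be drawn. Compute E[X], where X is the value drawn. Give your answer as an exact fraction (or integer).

251/35

E[X | Bag 1] = (14 + 20 − 2 + 2 + 8)/5 = 42/5
E[X | Bag 2] = (13 + 6 − 1)/3 = 6
E[X | Bag 3] = (5 + 3 + 11)/3 = 19/3
E[X] = (3/7)·42/5 + (1/7)·6 + (3/7)·19/3 = 251/35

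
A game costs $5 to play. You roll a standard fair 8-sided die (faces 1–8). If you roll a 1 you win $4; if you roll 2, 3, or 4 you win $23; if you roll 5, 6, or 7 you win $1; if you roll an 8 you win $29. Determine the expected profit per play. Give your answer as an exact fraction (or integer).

65/8 dollars

E[payout] = (3/8)·1 + (1/8)·4 + (3/8)·23 + (1/8)·29 = 105/8
Expected profit = 105/8 − 5 = 65/8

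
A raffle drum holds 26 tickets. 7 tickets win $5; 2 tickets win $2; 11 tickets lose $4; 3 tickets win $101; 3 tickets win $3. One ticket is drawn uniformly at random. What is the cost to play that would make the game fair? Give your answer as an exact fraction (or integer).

307/26 dollars

E[payout] = (7/26)·5 + (2/26)·2 + (11/26)·(-4) + (3/26)·101 + (3/26)·3 = 307/26
Fair fee = E[payout] = 307/26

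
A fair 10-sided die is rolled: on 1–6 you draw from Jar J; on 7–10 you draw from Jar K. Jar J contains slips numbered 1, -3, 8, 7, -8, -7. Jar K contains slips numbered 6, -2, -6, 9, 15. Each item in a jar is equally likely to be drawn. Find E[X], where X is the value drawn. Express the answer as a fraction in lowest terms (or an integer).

39/25

E[X | Jar J] = (1 − 3 + 8 + 7 − 8 − 7)/6 = -1/3
E[X | Jar K] = (6 − 2 − 6 + 9 + 15)/5 = 22/5
E[X] = (3/5)·(-1/3) + (2/5)·22/5 = 39/25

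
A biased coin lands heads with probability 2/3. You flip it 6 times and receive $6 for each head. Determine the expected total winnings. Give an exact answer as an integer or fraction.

E[#heads] = 6·2/3 = 4 (linearity over flips).
E[winnings] = 6·4 = 24.

$24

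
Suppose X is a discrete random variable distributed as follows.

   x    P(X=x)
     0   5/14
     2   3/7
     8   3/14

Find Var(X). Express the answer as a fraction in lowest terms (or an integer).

432/49

E[X] = (5/14)·0 + (3/7)·2 + (3/14)·8 = 18/7
E[X²] = (5/14)·0 + (3/7)·4 + (3/14)·64 = 108/7
Var(X) = 108/7 − (18/7)² = 432/49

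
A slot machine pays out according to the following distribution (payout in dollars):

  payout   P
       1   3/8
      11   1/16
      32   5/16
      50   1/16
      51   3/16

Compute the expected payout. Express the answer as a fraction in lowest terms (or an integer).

E[X] = (3/8)·1 + (1/16)·11 + (5/16)·32 + (1/16)·50 + (3/16)·51
     = 95/4

95/4 dollars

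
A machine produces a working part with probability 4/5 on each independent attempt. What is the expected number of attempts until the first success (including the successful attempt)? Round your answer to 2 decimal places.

1.25

For a geometric distribution, E[trials] = 1/p = 1/(4/5) = 5/4.
≈ 1.25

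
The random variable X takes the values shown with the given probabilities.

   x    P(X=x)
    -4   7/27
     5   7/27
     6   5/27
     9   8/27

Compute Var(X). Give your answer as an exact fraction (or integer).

18224/729

E[X] = (7/27)·(-4) + (7/27)·5 + (5/27)·6 + (8/27)·9 = 109/27
E[X²] = (7/27)·16 + (7/27)·25 + (5/27)·36 + (8/27)·81 = 1115/27
Var(X) = 1115/27 − (109/27)² = 18224/729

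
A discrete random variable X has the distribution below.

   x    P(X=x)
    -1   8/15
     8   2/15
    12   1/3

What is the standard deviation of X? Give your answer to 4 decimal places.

6.0428

E[X] = 68/15, E[X²] = 856/15
Var(X) = E[X²] − (E[X])² = 856/15 − 4624/225 = 8216/225
SD(X) = √(8216/225) ≈ 6.0428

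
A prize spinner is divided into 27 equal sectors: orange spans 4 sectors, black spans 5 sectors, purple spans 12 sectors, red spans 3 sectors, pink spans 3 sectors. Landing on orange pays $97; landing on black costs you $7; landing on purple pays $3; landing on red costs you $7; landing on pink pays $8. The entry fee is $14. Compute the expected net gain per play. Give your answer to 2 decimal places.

E[payout] = (4/27)·97 + (5/27)·(-7) + (12/27)·3 + (3/27)·(-7) + (3/27)·8 = 392/27
Expected profit = 392/27 − 14 = 14/27 ≈ $0.52

$0.52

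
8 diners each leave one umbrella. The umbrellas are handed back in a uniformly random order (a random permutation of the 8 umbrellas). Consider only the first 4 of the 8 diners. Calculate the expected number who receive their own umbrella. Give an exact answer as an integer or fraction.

Let Xᵢ = 1 if person i gets their own umbrella. For each i, P(Xᵢ=1) = 1/8.
By linearity of expectation, E[X₁+…+X_4] = 4·(1/8) = 1/2.

1/2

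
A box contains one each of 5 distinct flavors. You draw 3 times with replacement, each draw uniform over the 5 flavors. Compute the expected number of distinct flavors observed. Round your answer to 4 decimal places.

Let Xⱼ=1 if type j appears at least once. P(Xⱼ=1) = 1 − ((5−1)/5)^3 = 61/125.
E[#distinct] = 5·61/125 = 61/25.
≈ 2.4400

2.4400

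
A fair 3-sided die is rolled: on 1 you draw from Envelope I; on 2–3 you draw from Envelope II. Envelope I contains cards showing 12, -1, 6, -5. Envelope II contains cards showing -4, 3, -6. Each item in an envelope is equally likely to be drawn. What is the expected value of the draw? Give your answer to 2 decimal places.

E[X | Envelope I] = (12 − 1 + 6 − 5)/4 = 3
E[X | Envelope II] = (-4 + 3 − 6)/3 = -7/3
E[X] = (1/3)·3 + (2/3)·(-7/3) = -5/9 ≈ -0.56

-0.56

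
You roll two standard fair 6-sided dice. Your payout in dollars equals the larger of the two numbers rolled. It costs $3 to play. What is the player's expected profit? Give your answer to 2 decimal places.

Distribution of the larger of the two numbers rolled: 1 w.p. 1/36, 2 w.p. 1/12, 3 w.p. 5/36, 4 w.p. 7/36, 5 w.p. 1/4, 6 w.p. 11/36
E[payout] = (1/36)·1 + (1/12)·2 + (5/36)·3 + (7/36)·4 + (1/4)·5 + (11/36)·6 = 161/36
Expected profit = 161/36 − 3 = 53/36 ≈ $1.47

$1.47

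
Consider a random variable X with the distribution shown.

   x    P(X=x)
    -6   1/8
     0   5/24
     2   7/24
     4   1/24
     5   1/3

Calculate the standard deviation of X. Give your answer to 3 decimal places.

E[X] = 5/3, E[X²] = 44/3
Var(X) = E[X²] − (E[X])² = 44/3 − 25/9 = 107/9
SD(X) = √(107/9) ≈ 3.448

3.448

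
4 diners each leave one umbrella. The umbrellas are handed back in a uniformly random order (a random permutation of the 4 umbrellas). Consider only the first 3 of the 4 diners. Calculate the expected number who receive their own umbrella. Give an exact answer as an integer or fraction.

3/4

Let Xᵢ = 1 if person i gets their own umbrella. For each i, P(Xᵢ=1) = 1/4.
By linearity of expectation, E[X₁+…+X_3] = 3·(1/4) = 3/4.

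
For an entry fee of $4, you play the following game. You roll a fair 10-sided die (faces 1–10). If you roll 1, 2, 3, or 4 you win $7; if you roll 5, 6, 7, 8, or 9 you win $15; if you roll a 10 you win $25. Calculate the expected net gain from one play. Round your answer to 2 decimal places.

E[payout] = (2/5)·7 + (1/2)·15 + (1/10)·25 = 64/5
Expected profit = 64/5 − 4 = 44/5 ≈ $8.80

$8.80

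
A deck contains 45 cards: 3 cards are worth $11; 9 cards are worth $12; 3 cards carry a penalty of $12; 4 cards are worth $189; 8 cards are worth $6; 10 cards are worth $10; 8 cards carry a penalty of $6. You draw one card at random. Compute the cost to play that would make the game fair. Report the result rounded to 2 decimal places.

E[payout] = (3/45)·11 + (9/45)·12 + (3/45)·(-12) + (4/45)·189 + (8/45)·6 + (10/45)·10 + (8/45)·(-6) = 961/45
Fair fee = E[payout] = 961/45 ≈ $21.36

$21.36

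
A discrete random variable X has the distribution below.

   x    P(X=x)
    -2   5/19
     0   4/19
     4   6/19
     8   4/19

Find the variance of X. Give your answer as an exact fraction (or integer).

4952/361

E[X] = (5/19)·(-2) + (4/19)·0 + (6/19)·4 + (4/19)·8 = 46/19
E[X²] = (5/19)·4 + (4/19)·0 + (6/19)·16 + (4/19)·64 = 372/19
Var(X) = 372/19 − (46/19)² = 4952/361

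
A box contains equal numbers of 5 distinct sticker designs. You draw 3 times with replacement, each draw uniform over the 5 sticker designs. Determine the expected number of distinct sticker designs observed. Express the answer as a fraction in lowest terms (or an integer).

61/25

Let Xⱼ=1 if type j appears at least once. P(Xⱼ=1) = 1 − ((5−1)/5)^3 = 61/125.
E[#distinct] = 5·61/125 = 61/25.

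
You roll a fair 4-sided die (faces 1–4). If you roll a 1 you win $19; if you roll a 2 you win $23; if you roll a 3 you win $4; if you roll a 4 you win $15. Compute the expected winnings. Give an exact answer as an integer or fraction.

E[payout] = (1/4)·4 + (1/4)·15 + (1/4)·19 + (1/4)·23 = 61/4

61/4 dollars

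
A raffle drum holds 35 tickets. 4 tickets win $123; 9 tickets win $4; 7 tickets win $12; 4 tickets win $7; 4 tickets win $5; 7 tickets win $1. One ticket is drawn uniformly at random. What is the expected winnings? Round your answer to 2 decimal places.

$19.06

E[payout] = (4/35)·123 + (9/35)·4 + (7/35)·12 + (4/35)·7 + (4/35)·5 + (7/35)·1 = 667/35
≈ $19.06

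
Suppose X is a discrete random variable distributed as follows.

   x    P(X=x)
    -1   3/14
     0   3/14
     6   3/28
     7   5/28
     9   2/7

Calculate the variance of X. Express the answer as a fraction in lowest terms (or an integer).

E[X] = (3/14)·(-1) + (3/14)·0 + (3/28)·6 + (5/28)·7 + (2/7)·9 = 17/4
E[X²] = (3/14)·1 + (3/14)·0 + (3/28)·36 + (5/28)·49 + (2/7)·81 = 1007/28
Var(X) = 1007/28 − (17/4)² = 2005/112

2005/112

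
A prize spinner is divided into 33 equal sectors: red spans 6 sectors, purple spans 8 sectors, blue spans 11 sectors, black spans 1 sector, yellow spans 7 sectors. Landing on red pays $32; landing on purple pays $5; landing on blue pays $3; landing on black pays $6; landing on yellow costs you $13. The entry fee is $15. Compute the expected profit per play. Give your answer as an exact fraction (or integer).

-105/11 dollars

E[payout] = (6/33)·32 + (8/33)·5 + (11/33)·3 + (1/33)·6 + (7/33)·(-13) = 60/11
Expected profit = 60/11 − 15 = -105/11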